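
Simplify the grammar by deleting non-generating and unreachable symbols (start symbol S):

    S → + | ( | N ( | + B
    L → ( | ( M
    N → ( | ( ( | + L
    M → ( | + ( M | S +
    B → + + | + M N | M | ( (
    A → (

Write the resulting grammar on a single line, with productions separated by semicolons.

Generating nonterminals: {A, B, L, M, N, S}.
Reachable from S after that: {B, L, M, N, S}.
Removed useless symbols: {A} and every production mentioning them.

S → + | ( | N ( | + B; L → ( | ( M; N → ( | ( ( | + L; M → ( | + ( M | S +; B → + + | + M N | M | ( (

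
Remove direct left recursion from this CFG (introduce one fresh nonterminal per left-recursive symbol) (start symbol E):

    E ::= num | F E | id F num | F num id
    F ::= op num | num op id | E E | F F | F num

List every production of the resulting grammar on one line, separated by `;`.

E ::= num | F E | id F num | F num id; F ::= op num F' | num op id F' | E E F'; F' ::= F F' | num F' | ε

Directly left-recursive nonterminal: F.
For F: α = {F, num}, β = {op num, num op id, E E}. Rewrite as F → β F' and F' → α F' | ε.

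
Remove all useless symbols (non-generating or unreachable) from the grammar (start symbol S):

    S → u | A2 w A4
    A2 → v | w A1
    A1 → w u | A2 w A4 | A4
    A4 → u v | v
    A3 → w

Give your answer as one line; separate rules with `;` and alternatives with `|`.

S → u | A2 w A4; A2 → v | w A1; A1 → w u | A2 w A4 | A4; A4 → u v | v

Generating nonterminals: {A1, A2, A3, A4, S}.
Reachable from S after that: {A1, A2, A4, S}.
Removed useless symbols: {A3} and every production mentioning them.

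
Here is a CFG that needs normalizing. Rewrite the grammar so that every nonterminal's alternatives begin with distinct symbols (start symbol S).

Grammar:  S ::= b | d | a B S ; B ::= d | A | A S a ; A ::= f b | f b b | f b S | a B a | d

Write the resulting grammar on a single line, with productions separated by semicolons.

B has alternatives sharing prefix 'A': factor to B → A B' with B' → ε | S a.
A has alternatives sharing prefix 'f b': factor to A → f b A' with A' → ε | b | S.

S ::= b | d | a B S; B ::= d | A B'; A ::= a B a | d | f b A'; B' ::= epsilon | S a; A' ::= epsilon | b | S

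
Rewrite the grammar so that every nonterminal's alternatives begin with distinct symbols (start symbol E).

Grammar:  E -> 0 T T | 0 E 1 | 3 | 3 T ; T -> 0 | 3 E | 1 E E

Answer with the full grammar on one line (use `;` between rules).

E has alternatives sharing prefix '0': factor to E → 0 E' with E' → T T | E 1.
E has alternatives sharing prefix '3': factor to E → 3 E'' with E'' → ε | T.

E -> 0 E' | 3 E''; T -> 0 | 3 E | 1 E E; E' -> T T | E 1; E'' -> ε | T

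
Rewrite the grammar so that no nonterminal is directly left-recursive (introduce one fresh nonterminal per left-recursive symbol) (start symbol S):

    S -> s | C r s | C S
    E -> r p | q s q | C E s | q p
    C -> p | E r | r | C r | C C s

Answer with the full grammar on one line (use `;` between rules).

Left recursion appears on C.
For C: α = {r, C s}, β = {p, E r, r}. Rewrite as C → β C' and C' → α C' | ε.

S -> s | C r s | C S; E -> r p | q s q | C E s | q p; C -> p C' | E r C' | r C'; C' -> r C' | C s C' | ε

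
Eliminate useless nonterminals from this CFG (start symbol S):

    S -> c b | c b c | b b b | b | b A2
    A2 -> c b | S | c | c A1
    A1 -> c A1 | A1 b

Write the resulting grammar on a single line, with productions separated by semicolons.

S -> c b | c b c | b b b | b | b A2; A2 -> c b | S | c

Generating nonterminals: {A2, S}.
Reachable from S after that: {A2, S}.
Removed useless symbols: {A1} and every production mentioning them.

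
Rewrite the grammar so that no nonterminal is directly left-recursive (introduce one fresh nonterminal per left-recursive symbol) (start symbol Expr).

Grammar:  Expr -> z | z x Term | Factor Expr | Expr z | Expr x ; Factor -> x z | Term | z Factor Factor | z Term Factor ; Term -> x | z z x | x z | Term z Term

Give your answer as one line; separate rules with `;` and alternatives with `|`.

Expr -> z Expr1 | z x Term Expr1 | Factor Expr Expr1; Factor -> x z | Term | z Factor Factor | z Term Factor; Term -> x Term1 | z z x Term1 | x z Term1; Expr1 -> z Expr1 | x Expr1 | epsilon; Term1 -> z Term Term1 | epsilon

Directly left-recursive nonterminals: Expr, Term.
For Expr: α = {z, x}, β = {z, z x Term, Factor Expr}. Rewrite as Expr → β Expr1 and Expr1 → α Expr1 | ε.
For Term: α = {z Term}, β = {x, z z x, x z}. Rewrite as Term → β Term1 and Term1 → α Term1 | ε.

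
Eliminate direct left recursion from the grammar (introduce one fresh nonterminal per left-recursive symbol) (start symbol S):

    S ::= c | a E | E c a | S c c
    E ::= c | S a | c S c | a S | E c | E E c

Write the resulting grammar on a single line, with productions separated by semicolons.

Directly left-recursive nonterminals: S, E.
For S: α = {c c}, β = {c, a E, E c a}. Rewrite as S → β S' and S' → α S' | ε.
For E: α = {c, E c}, β = {c, S a, c S c, a S}. Rewrite as E → β E' and E' → α E' | ε.

S ::= c S' | a E S' | E c a S'; E ::= c E' | S a E' | c S c E' | a S E'; S' ::= c c S' | ε; E' ::= c E' | E c E' | ε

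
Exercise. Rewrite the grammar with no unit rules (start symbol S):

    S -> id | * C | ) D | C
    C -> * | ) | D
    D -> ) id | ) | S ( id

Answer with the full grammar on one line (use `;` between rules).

Unit pairs: C ⇒* {D}; S ⇒* {C, D}.
Replace each nonterminal's rules with the union of the non-unit rules of every nonterminal it unit-derives.

S -> ) id | ) | S ( id | * | id | * C | ) D; C -> * | ) | ) id | S ( id; D -> ) id | ) | S ( id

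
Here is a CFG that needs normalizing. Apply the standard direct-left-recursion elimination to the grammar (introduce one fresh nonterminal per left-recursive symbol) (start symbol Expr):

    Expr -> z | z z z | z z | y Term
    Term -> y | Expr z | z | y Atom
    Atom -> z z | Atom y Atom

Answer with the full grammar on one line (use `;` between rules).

Expr -> z | z z z | z z | y Term; Term -> y | Expr z | z | y Atom; Atom -> z z Atom1; Atom1 -> y Atom Atom1 | epsilon

Directly left-recursive nonterminal: Atom.
For Atom: α = {y Atom}, β = {z z}. Rewrite as Atom → β Atom1 and Atom1 → α Atom1 | ε.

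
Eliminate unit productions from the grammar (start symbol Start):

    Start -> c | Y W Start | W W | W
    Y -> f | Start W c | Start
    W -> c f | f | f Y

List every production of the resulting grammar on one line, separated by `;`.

Start -> c | Y W Start | W W | c f | f | f Y; Y -> c | Y W Start | W W | c f | f | f Y | Start W c; W -> c f | f | f Y

Unit pairs: Start ⇒* {W}; Y ⇒* {Start, W}.
For each unit pair (A, B), copy every non-unit production of B to A, then drop all unit productions.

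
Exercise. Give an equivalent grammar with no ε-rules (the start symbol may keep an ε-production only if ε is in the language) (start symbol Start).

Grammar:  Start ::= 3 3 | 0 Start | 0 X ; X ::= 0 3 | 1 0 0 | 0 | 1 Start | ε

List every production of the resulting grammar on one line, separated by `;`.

Start ::= 3 3 | 0 Start | 0 X | 0; X ::= 0 3 | 1 0 0 | 0 | 1 Start

The nullable symbols are {X}.
ε ∉ L(G), so no ε-production is kept.
Expand every rule over subsets of its nullable positions: Start → 0 X gives 0 X | 0.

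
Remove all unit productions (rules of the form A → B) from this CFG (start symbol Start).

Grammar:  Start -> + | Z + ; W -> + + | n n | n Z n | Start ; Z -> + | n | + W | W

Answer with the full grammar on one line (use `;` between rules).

Start -> + | Z +; W -> + | Z + | + + | n n | n Z n; Z -> + | n | + W | Z + | + + | n n | n Z n

Unit pairs: W ⇒* {Start}; Z ⇒* {Start, W}.
For every A with A ⇒* B via unit rules, add B's non-unit alternatives to A; then delete every rule of the form X → Y.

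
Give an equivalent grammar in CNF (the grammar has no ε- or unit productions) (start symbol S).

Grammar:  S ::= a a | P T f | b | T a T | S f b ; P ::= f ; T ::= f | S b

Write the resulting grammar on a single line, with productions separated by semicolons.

S ::= X1 X1 | P Y1 | b | T Y2 | S Y3; P ::= f; T ::= f | S X3; X1 ::= a; X2 ::= f; X3 ::= b; Y1 ::= T X2; Y2 ::= X1 T; Y3 ::= X2 X3

Introduce a nonterminal for each terminal appearing in a rule of length ≥ 2: X1 → a, X2 → f, X3 → b.
Binarize each right-hand side of length ≥ 3 by chaining fresh nonterminals (Y1, Y2, …): affected rules were S → P T X2; S → T X1 T; S → S X2 X3.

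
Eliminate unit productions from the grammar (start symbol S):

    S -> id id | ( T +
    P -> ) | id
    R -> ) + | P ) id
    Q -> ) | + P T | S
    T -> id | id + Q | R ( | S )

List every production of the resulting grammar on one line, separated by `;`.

S -> id id | ( T +; P -> ) | id; R -> ) + | P ) id; Q -> id id | ( T + | ) | + P T; T -> id | id + Q | R ( | S )

Unit pairs: Q ⇒* {S}.
For every A with A ⇒* B via unit rules, add B's non-unit alternatives to A; then delete every rule of the form X → Y.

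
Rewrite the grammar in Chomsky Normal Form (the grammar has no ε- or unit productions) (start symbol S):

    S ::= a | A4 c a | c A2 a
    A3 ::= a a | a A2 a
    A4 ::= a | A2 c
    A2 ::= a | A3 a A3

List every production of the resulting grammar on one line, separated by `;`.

Introduce a nonterminal for each terminal appearing in a rule of length ≥ 2: X1 → c, X2 → a.
Binarize each right-hand side of length ≥ 3 by chaining fresh nonterminals (Y1, Y2, …): affected rules were S → A4 X1 X2; S → X1 A2 X2; A3 → X2 A2 X2; A2 → A3 X2 A3.

S ::= a | A4 Y1 | X1 Y2; A3 ::= X2 X2 | X2 Y3; A4 ::= a | A2 X1; A2 ::= a | A3 Y4; X1 ::= c; X2 ::= a; Y1 ::= X1 X2; Y2 ::= A2 X2; Y3 ::= A2 X2; Y4 ::= X2 A3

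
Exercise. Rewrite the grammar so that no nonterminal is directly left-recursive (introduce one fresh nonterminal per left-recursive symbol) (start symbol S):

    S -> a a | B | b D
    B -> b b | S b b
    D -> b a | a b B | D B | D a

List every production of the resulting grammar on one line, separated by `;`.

S -> a a | B | b D; B -> b b | S b b; D -> b a D' | a b B D'; D' -> B D' | a D' | ε

D is directly left-recursive.
For D: α = {B, a}, β = {b a, a b B}. Rewrite as D → β D' and D' → α D' | ε.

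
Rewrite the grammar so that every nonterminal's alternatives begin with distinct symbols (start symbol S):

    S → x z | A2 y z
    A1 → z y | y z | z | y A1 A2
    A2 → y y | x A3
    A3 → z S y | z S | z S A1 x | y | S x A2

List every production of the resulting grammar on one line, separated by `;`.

A1 has alternatives sharing prefix 'z': factor to A1 → z A1' with A1' → y | ε.
A1 has alternatives sharing prefix 'y': factor to A1 → y A1'' with A1'' → z | A1 A2.
A3 has alternatives sharing prefix 'z S': factor to A3 → z S A3' with A3' → y | ε | A1 x.

S → x z | A2 y z; A1 → z A1' | y A1''; A2 → y y | x A3; A3 → y | S x A2 | z S A3'; A1' → y | ε; A1'' → z | A1 A2; A3' → y | ε | A1 x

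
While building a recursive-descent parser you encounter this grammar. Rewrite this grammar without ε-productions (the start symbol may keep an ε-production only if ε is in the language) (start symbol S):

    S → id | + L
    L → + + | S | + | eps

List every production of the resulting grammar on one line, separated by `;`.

Nullable set = {L}.
ε ∉ L(G), so no ε-production is kept.
For each production, add variants omitting each subset of nullable occurrences: S → + L gives + L | +.

S → id | + L | +; L → + + | S | +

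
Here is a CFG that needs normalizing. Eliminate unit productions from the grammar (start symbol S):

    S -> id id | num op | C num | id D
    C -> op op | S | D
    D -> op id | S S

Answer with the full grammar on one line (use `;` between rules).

Unit pairs: C ⇒* {D, S}.
Replace each nonterminal's rules with the union of the non-unit rules of every nonterminal it unit-derives.

S -> id id | num op | C num | id D; C -> op id | S S | op op | id id | num op | C num | id D; D -> op id | S S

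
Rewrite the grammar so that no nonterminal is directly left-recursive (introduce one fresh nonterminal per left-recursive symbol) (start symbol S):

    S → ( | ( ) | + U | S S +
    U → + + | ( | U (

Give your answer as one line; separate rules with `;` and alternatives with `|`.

S → ( S' | ( ) S' | + U S'; U → + + U' | ( U'; S' → S + S' | ε; U' → ( U' | ε

Directly left-recursive nonterminals: S, U.
For S: α = {S +}, β = {(, ( ), + U}. Rewrite as S → β S' and S' → α S' | ε.
For U: α = {(}, β = {+ +, (}. Rewrite as U → β U' and U' → α U' | ε.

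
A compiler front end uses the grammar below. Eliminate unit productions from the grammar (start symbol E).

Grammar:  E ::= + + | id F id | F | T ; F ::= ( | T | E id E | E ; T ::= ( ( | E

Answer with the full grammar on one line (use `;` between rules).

Unit pairs: E ⇒* {F, T}; F ⇒* {E, T}; T ⇒* {E, F}.
For each unit pair (A, B), copy every non-unit production of B to A, then drop all unit productions.

E ::= + + | id F id | ( | E id E | ( (; F ::= + + | id F id | ( | E id E | ( (; T ::= + + | id F id | ( | E id E | ( (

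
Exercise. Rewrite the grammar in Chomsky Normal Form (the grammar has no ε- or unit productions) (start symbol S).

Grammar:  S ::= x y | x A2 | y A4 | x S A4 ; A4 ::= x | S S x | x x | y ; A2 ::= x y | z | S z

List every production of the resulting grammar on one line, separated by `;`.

Introduce a nonterminal for each terminal appearing in a rule of length ≥ 2: X1 → x, X2 → y, X3 → z.
Binarize each right-hand side of length ≥ 3 by chaining fresh nonterminals (Y1, Y2, …): affected rules were S → X1 S A4; A4 → S S X1.

S ::= X1 X2 | X1 A2 | X2 A4 | X1 Y1; A4 ::= x | S Y2 | X1 X1 | y; A2 ::= X1 X2 | z | S X3; X1 ::= x; X2 ::= y; X3 ::= z; Y1 ::= S A4; Y2 ::= S X1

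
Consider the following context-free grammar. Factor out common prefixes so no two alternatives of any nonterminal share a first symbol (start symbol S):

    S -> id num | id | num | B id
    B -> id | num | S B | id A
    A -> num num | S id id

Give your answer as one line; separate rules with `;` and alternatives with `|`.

S -> num | B id | id S'; B -> num | S B | id B'; A -> num num | S id id; S' -> num | ε; B' -> ε | A

S has alternatives sharing prefix 'id': factor to S → id S' with S' → num | ε.
B has alternatives sharing prefix 'id': factor to B → id B' with B' → ε | A.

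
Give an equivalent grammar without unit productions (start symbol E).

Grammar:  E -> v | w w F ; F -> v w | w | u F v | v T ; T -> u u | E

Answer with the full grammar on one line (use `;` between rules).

Unit pairs: T ⇒* {E}.
For each unit pair (A, B), copy every non-unit production of B to A, then drop all unit productions.

E -> v | w w F; F -> v w | w | u F v | v T; T -> v | w w F | u u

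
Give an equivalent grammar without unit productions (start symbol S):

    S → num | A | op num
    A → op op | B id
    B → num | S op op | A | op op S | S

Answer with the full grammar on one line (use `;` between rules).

S → num | op num | op op | B id; A → op op | B id; B → num | S op op | op op S | op num | op op | B id

Unit pairs: B ⇒* {A, S}; S ⇒* {A}.
For each unit pair (A, B), copy every non-unit production of B to A, then drop all unit productions.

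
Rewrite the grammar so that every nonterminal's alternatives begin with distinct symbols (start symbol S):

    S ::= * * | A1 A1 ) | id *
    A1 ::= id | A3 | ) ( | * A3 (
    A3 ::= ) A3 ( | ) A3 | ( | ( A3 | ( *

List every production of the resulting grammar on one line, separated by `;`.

A3 has alternatives sharing prefix '(': factor to A3 → ( A3' with A3' → ε | A3 | *.
A3 has alternatives sharing prefix ') A3': factor to A3 → ) A3 A3'' with A3'' → ( | ε.

S ::= * * | A1 A1 ) | id *; A1 ::= id | A3 | ) ( | * A3 (; A3 ::= ( A3' | ) A3 A3''; A3' ::= ε | A3 | *; A3'' ::= ( | ε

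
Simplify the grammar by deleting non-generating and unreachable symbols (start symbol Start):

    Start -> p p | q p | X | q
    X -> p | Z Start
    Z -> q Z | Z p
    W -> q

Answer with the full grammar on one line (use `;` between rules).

Start -> p p | q p | X | q; X -> p

Generating nonterminals: {Start, W, X}.
Reachable from Start after that: {Start, X}.
Removed useless symbols: {W, Z} and every production mentioning them.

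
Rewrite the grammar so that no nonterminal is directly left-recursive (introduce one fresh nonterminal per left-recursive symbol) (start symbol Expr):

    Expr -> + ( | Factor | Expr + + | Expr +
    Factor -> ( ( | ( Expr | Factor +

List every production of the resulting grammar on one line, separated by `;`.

Directly left-recursive nonterminals: Expr, Factor.
For Expr: α = {+ +, +}, β = {+ (, Factor}. Rewrite as Expr → β Expr1 and Expr1 → α Expr1 | ε.
For Factor: α = {+}, β = {( (, ( Expr}. Rewrite as Factor → β Factor1 and Factor1 → α Factor1 | ε.

Expr -> + ( Expr1 | Factor Expr1; Factor -> ( ( Factor1 | ( Expr Factor1; Expr1 -> + + Expr1 | + Expr1 | eps; Factor1 -> + Factor1 | eps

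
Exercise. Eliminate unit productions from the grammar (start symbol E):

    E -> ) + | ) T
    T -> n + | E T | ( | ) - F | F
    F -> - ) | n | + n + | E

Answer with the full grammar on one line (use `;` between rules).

Unit pairs: F ⇒* {E}; T ⇒* {E, F}.
For each unit pair (A, B), copy every non-unit production of B to A, then drop all unit productions.

E -> ) + | ) T; T -> ) + | ) T | - ) | n | + n + | n + | E T | ( | ) - F; F -> ) + | ) T | - ) | n | + n +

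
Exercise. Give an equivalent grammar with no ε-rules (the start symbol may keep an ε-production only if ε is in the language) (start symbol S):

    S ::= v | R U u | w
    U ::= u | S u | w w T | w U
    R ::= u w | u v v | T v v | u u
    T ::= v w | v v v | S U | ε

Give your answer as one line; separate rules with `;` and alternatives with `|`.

Nullable nonterminals: {T}.
ε ∉ L(G), so no ε-production is kept.
For each production, add variants omitting each subset of nullable occurrences: U → w w T gives w w T | w w. R → T v v gives T v v | v v.

S ::= v | R U u | w; U ::= u | S u | w w T | w w | w U; R ::= u w | u v v | T v v | v v | u u; T ::= v w | v v v | S U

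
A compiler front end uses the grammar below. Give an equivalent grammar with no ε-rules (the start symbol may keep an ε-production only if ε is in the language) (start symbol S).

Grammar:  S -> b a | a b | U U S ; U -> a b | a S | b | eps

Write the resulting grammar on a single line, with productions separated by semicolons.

Nullable nonterminals: {U}.
ε ∉ L(G), so no ε-production is kept.
For each production, add variants omitting each subset of nullable occurrences: S → U U S gives U U S | U S.

S -> b a | a b | U U S | U S; U -> a b | a S | b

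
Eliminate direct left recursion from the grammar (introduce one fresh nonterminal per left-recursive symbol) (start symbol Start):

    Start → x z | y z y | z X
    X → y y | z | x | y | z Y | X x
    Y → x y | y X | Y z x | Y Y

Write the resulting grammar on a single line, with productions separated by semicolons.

Start → x z | y z y | z X; X → y y X1 | z X1 | x X1 | y X1 | z Y X1; Y → x y Y1 | y X Y1; X1 → x X1 | ε; Y1 → z x Y1 | Y Y1 | ε

X, Y are directly left-recursive.
For X: α = {x}, β = {y y, z, x, y, z Y}. Rewrite as X → β X1 and X1 → α X1 | ε.
For Y: α = {z x, Y}, β = {x y, y X}. Rewrite as Y → β Y1 and Y1 → α Y1 | ε.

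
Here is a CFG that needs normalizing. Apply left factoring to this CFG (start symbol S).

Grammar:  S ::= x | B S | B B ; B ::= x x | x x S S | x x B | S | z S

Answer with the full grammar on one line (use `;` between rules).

S ::= x | B S'; B ::= S | z S | x x B'; S' ::= S | B; B' ::= epsilon | S S | B

S has alternatives sharing prefix 'B': factor to S → B S' with S' → S | B.
B has alternatives sharing prefix 'x x': factor to B → x x B' with B' → ε | S S | B.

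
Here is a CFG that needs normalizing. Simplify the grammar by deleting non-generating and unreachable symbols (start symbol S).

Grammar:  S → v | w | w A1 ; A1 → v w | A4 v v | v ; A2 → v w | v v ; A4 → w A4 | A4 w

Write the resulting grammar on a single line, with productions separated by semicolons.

S → v | w | w A1; A1 → v w | v

Generating nonterminals: {A1, A2, S}.
Reachable from S after that: {A1, S}.
Removed useless symbols: {A2, A4} and every production mentioning them.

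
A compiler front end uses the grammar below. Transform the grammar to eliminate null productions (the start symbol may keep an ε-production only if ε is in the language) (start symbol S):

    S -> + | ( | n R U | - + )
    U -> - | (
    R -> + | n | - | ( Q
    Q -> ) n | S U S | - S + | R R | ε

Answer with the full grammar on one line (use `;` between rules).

Nullable set = {Q}.
ε ∉ L(G), so no ε-production is kept.
For each production, add variants omitting each subset of nullable occurrences: R → ( Q gives ( Q | (.

S -> + | ( | n R U | - + ); U -> - | (; R -> + | n | - | ( Q | (; Q -> ) n | S U S | - S + | R R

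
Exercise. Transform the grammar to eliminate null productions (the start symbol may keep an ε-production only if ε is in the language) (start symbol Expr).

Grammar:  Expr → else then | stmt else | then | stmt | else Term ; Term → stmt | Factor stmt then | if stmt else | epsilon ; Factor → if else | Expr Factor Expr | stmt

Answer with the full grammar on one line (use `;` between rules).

Nullable nonterminals: {Term}.
ε ∉ L(G), so no ε-production is kept.
For each production, add variants omitting each subset of nullable occurrences: Expr → else Term gives else Term | else.

Expr → else then | stmt else | then | stmt | else Term | else; Term → stmt | Factor stmt then | if stmt else; Factor → if else | Expr Factor Expr | stmt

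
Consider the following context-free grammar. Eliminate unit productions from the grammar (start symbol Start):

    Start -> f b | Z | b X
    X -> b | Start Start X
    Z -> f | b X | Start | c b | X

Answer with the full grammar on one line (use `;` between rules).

Unit pairs: Start ⇒* {X, Z}; Z ⇒* {Start, X}.
Replace each nonterminal's rules with the union of the non-unit rules of every nonterminal it unit-derives.

Start -> f | b X | c b | f b | b | Start Start X; X -> b | Start Start X; Z -> f | b X | c b | f b | b | Start Start X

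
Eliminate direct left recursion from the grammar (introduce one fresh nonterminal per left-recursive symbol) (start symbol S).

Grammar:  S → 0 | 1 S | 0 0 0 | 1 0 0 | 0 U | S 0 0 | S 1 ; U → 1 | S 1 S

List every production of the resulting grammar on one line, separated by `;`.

S → 0 S' | 1 S S' | 0 0 0 S' | 1 0 0 S' | 0 U S'; U → 1 | S 1 S; S' → 0 0 S' | 1 S' | ε

Left recursion appears on S.
For S: α = {0 0, 1}, β = {0, 1 S, 0 0 0, 1 0 0, 0 U}. Rewrite as S → β S' and S' → α S' | ε.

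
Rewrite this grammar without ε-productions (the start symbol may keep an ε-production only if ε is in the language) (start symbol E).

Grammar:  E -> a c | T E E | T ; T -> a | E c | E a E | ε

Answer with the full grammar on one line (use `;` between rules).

E -> a c | T E E | T E | T | E E | ε; T -> a | E c | c | E a E | E a | a E

Nullable nonterminals: {E, T}.
ε ∈ L(G) since E is nullable, so keep E → ε.
Expand every rule over subsets of its nullable positions: E → T E E gives T E E | T E | T | E E. T → E c gives E c | c. T → E a E gives E a E | E a | a E.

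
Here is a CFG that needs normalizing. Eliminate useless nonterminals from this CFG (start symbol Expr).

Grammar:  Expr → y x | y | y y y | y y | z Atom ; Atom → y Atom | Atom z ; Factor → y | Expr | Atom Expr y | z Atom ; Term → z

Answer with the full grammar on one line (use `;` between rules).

Generating nonterminals: {Expr, Factor, Term}.
Reachable from Expr after that: {Expr}.
Removed useless symbols: {Atom, Factor, Term} and every production mentioning them.

Expr → y x | y | y y y | y y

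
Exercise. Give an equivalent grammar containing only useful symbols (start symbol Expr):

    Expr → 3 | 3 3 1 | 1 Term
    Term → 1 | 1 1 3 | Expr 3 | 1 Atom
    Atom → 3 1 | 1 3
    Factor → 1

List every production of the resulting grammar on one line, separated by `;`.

Expr → 3 | 3 3 1 | 1 Term; Term → 1 | 1 1 3 | Expr 3 | 1 Atom; Atom → 3 1 | 1 3

Generating nonterminals: {Atom, Expr, Factor, Term}.
Reachable from Expr after that: {Atom, Expr, Term}.
Removed useless symbols: {Factor} and every production mentioning them.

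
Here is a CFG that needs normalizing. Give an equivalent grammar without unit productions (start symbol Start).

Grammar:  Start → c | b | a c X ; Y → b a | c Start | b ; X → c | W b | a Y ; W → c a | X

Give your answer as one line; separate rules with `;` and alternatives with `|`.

Unit pairs: W ⇒* {X}.
For each unit pair (A, B), copy every non-unit production of B to A, then drop all unit productions.

Start → c | b | a c X; Y → b a | c Start | b; X → c | W b | a Y; W → c | W b | a Y | c a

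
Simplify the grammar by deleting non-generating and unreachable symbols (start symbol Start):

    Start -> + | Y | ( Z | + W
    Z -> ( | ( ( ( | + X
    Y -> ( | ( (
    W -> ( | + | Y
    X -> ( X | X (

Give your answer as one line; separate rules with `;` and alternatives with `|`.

Generating nonterminals: {Start, W, Y, Z}.
Reachable from Start after that: {Start, W, Y, Z}.
Removed useless symbols: {X} and every production mentioning them.

Start -> + | Y | ( Z | + W; Z -> ( | ( ( (; Y -> ( | ( (; W -> ( | + | Y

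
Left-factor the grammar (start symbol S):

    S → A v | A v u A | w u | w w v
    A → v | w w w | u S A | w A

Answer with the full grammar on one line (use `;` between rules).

S → A v S' | w S''; A → v | u S A | w A'; S' → ε | u A; S'' → u | w v; A' → w w | A

S has alternatives sharing prefix 'A v': factor to S → A v S' with S' → ε | u A.
S has alternatives sharing prefix 'w': factor to S → w S'' with S'' → u | w v.
A has alternatives sharing prefix 'w': factor to A → w A' with A' → w w | A.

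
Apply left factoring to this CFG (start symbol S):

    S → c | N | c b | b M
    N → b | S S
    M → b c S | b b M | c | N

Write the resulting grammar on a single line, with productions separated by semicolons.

S → N | b M | c S'; N → b | S S; M → c | N | b M'; S' → eps | b; M' → c S | b M

S has alternatives sharing prefix 'c': factor to S → c S' with S' → ε | b.
M has alternatives sharing prefix 'b': factor to M → b M' with M' → c S | b M.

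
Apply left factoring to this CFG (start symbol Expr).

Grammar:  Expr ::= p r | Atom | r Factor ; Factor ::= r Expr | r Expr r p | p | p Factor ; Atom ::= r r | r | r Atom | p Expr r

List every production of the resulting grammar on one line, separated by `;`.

Expr ::= p r | Atom | r Factor; Factor ::= r Expr Factor1 | p Factor2; Atom ::= p Expr r | r Atom1; Factor1 ::= ε | r p; Factor2 ::= ε | Factor; Atom1 ::= r | ε | Atom

Factor has alternatives sharing prefix 'r Expr': factor to Factor → r Expr Factor1 with Factor1 → ε | r p.
Factor has alternatives sharing prefix 'p': factor to Factor → p Factor2 with Factor2 → ε | Factor.
Atom has alternatives sharing prefix 'r': factor to Atom → r Atom1 with Atom1 → r | ε | Atom.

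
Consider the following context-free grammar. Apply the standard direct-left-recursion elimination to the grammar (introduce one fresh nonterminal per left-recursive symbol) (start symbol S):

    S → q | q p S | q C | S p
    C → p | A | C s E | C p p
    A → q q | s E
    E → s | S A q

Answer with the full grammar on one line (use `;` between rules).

S → q S' | q p S S' | q C S'; C → p C' | A C'; A → q q | s E; E → s | S A q; S' → p S' | ε; C' → s E C' | p p C' | ε

S, C are directly left-recursive.
For S: α = {p}, β = {q, q p S, q C}. Rewrite as S → β S' and S' → α S' | ε.
For C: α = {s E, p p}, β = {p, A}. Rewrite as C → β C' and C' → α C' | ε.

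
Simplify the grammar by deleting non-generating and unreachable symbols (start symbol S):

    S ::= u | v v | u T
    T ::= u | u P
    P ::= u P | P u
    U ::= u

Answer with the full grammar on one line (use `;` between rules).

S ::= u | v v | u T; T ::= u

Generating nonterminals: {S, T, U}.
Reachable from S after that: {S, T}.
Removed useless symbols: {P, U} and every production mentioning them.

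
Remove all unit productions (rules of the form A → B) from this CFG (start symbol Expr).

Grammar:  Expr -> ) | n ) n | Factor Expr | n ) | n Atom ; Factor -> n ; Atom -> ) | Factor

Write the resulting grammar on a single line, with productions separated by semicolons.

Unit pairs: Atom ⇒* {Factor}.
For every A with A ⇒* B via unit rules, add B's non-unit alternatives to A; then delete every rule of the form X → Y.

Expr -> ) | n ) n | Factor Expr | n ) | n Atom; Factor -> n; Atom -> ) | n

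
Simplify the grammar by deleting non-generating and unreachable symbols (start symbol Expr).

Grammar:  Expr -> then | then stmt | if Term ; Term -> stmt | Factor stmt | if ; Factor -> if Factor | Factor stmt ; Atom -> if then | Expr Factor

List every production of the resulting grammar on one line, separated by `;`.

Generating nonterminals: {Atom, Expr, Term}.
Reachable from Expr after that: {Expr, Term}.
Removed useless symbols: {Atom, Factor} and every production mentioning them.

Expr -> then | then stmt | if Term; Term -> stmt | if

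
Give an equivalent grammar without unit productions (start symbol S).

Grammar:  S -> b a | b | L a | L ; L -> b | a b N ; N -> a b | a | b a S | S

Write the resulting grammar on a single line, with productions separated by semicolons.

S -> b | a b N | b a | L a; L -> b | a b N; N -> b | a b N | b a | L a | a b | a | b a S

Unit pairs: N ⇒* {L, S}; S ⇒* {L}.
Replace each nonterminal's rules with the union of the non-unit rules of every nonterminal it unit-derives.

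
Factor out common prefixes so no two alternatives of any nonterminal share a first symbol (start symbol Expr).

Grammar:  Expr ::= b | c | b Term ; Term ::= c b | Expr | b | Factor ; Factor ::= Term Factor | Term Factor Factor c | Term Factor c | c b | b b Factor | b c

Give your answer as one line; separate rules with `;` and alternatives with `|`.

Expr ::= c | b Expr1; Term ::= c b | Expr | b | Factor; Factor ::= c b | Term Factor Factor1 | b Factor2; Expr1 ::= ε | Term; Factor1 ::= ε | Factor c | c; Factor2 ::= b Factor | c

Expr has alternatives sharing prefix 'b': factor to Expr → b Expr1 with Expr1 → ε | Term.
Factor has alternatives sharing prefix 'Term Factor': factor to Factor → Term Factor Factor1 with Factor1 → ε | Factor c | c.
Factor has alternatives sharing prefix 'b': factor to Factor → b Factor2 with Factor2 → b Factor | c.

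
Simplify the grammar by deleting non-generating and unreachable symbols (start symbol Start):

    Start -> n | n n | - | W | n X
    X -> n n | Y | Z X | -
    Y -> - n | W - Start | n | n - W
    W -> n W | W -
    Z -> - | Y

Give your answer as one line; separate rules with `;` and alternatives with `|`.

Start -> n | n n | - | n X; X -> n n | Y | Z X | -; Y -> - n | n; Z -> - | Y

Generating nonterminals: {Start, X, Y, Z}.
Reachable from Start after that: {Start, X, Y, Z}.
Removed useless symbols: {W} and every production mentioning them.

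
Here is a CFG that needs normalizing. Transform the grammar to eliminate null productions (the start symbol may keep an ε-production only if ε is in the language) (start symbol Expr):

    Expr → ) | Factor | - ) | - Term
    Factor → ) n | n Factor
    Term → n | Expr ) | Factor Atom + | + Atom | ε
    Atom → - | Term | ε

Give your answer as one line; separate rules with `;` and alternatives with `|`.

Expr → ) | Factor | - ) | - Term | -; Factor → ) n | n Factor; Term → n | Expr ) | Factor Atom + | Factor + | + Atom | +; Atom → - | Term

Nullable set = {Atom, Term}.
ε ∉ L(G), so no ε-production is kept.
Add the nullable-subset variants: Expr → - Term gives - Term | -. Term → Factor Atom + gives Factor Atom + | Factor +. Term → + Atom gives + Atom | +.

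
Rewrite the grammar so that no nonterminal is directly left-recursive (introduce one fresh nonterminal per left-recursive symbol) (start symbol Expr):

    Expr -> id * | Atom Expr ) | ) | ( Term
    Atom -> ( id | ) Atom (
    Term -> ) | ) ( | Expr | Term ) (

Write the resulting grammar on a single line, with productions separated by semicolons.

Expr -> id * | Atom Expr ) | ) | ( Term; Atom -> ( id | ) Atom (; Term -> ) Term1 | ) ( Term1 | Expr Term1; Term1 -> ) ( Term1 | ε

Left recursion appears on Term.
For Term: α = {) (}, β = {), ) (, Expr}. Rewrite as Term → β Term1 and Term1 → α Term1 | ε.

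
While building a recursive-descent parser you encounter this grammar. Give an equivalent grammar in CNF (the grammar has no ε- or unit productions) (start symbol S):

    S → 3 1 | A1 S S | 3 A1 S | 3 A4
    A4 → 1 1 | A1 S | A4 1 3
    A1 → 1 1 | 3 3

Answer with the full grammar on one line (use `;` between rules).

Introduce a nonterminal for each terminal appearing in a rule of length ≥ 2: X1 → 3, X2 → 1.
Binarize each right-hand side of length ≥ 3 by chaining fresh nonterminals (Y1, Y2, …): affected rules were S → A1 S S; S → X1 A1 S; A4 → A4 X2 X1.

S → X1 X2 | A1 Y1 | X1 Y2 | X1 A4; A4 → X2 X2 | A1 S | A4 Y3; A1 → X2 X2 | X1 X1; X1 → 3; X2 → 1; Y1 → S S; Y2 → A1 S; Y3 → X2 X1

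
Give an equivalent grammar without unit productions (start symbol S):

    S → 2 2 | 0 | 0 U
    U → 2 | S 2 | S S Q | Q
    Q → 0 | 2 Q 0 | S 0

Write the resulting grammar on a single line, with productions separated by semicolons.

Unit pairs: U ⇒* {Q}.
For each unit pair (A, B), copy every non-unit production of B to A, then drop all unit productions.

S → 2 2 | 0 | 0 U; U → 2 | S 2 | S S Q | 0 | 2 Q 0 | S 0; Q → 0 | 2 Q 0 | S 0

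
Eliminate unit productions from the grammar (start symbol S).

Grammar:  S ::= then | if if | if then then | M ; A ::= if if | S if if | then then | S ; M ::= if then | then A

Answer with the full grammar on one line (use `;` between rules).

Unit pairs: A ⇒* {M, S}; S ⇒* {M}.
For every A with A ⇒* B via unit rules, add B's non-unit alternatives to A; then delete every rule of the form X → Y.

S ::= then | if if | if then then | if then | then A; A ::= then | if if | if then then | S if if | then then | if then | then A; M ::= if then | then A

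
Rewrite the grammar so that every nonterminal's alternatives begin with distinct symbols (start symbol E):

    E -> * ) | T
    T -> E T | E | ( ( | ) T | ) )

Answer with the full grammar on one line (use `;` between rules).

T has alternatives sharing prefix 'E': factor to T → E T' with T' → T | ε.
T has alternatives sharing prefix ')': factor to T → ) T'' with T'' → T | ).

E -> * ) | T; T -> ( ( | E T' | ) T''; T' -> T | ε; T'' -> T | )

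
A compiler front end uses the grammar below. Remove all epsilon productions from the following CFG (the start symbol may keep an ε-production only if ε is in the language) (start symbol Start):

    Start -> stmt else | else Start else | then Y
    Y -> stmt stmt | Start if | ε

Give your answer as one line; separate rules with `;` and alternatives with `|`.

Start -> stmt else | else Start else | then Y | then; Y -> stmt stmt | Start if

Nullable nonterminals: {Y}.
ε ∉ L(G), so no ε-production is kept.
Add the nullable-subset variants: Start → then Y gives then Y | then.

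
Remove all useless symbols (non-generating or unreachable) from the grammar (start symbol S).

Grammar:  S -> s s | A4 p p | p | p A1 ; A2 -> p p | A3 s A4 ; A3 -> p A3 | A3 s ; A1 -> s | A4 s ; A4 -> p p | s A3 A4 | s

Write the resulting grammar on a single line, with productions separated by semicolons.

Generating nonterminals: {A1, A2, A4, S}.
Reachable from S after that: {A1, A4, S}.
Removed useless symbols: {A2, A3} and every production mentioning them.

S -> s s | A4 p p | p | p A1; A1 -> s | A4 s; A4 -> p p | s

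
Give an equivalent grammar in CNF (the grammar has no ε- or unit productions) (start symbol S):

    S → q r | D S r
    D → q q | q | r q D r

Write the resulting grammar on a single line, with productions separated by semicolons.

S → X1 X2 | D Y1; D → X1 X1 | q | X2 Y2; X1 → q; X2 → r; Y1 → S X2; Y2 → X1 Y3; Y3 → D X2

Introduce a nonterminal for each terminal appearing in a rule of length ≥ 2: X1 → q, X2 → r.
Binarize each right-hand side of length ≥ 3 by chaining fresh nonterminals (Y1, Y2, …): affected rules were S → D S X2; D → X2 X1 D X2.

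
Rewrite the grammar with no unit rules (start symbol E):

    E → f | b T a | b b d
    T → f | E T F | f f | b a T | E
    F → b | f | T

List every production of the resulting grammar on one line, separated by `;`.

E → f | b T a | b b d; T → f | b T a | b b d | E T F | f f | b a T; F → f | b T a | b b d | b | E T F | f f | b a T

Unit pairs: F ⇒* {E, T}; T ⇒* {E}.
Replace each nonterminal's rules with the union of the non-unit rules of every nonterminal it unit-derives.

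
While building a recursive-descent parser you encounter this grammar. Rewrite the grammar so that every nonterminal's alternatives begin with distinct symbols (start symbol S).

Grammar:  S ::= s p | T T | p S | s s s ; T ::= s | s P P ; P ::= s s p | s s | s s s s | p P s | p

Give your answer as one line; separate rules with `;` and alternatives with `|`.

S ::= T T | p S | s S'; T ::= s T'; P ::= s s P' | p P''; S' ::= p | s s; T' ::= ε | P P; P' ::= p | ε | s s; P'' ::= P s | ε

S has alternatives sharing prefix 's': factor to S → s S' with S' → p | s s.
T has alternatives sharing prefix 's': factor to T → s T' with T' → ε | P P.
P has alternatives sharing prefix 's s': factor to P → s s P' with P' → p | ε | s s.
P has alternatives sharing prefix 'p': factor to P → p P'' with P'' → P s | ε.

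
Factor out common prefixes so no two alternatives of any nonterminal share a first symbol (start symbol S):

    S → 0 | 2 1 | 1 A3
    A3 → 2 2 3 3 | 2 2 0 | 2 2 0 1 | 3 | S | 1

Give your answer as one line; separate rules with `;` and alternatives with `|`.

A3 has alternatives sharing prefix '2 2': factor to A3 → 2 2 A3' with A3' → 3 3 | 0 | 0 1.
A3' has alternatives sharing prefix '0': factor to A3' → 0 A3'' with A3'' → ε | 1.

S → 0 | 2 1 | 1 A3; A3 → 3 | S | 1 | 2 2 A3'; A3' → 3 3 | 0 A3''; A3'' → ε | 1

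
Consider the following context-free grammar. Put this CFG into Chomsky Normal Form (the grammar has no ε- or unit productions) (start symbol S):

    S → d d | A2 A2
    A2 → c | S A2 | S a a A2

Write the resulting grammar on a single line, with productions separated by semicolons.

Introduce a nonterminal for each terminal appearing in a rule of length ≥ 2: X1 → d, X2 → a.
Binarize each right-hand side of length ≥ 3 by chaining fresh nonterminals (Y1, Y2, …): affected rules were A2 → S X2 X2 A2.

S → X1 X1 | A2 A2; A2 → c | S A2 | S Y1; X1 → d; X2 → a; Y1 → X2 Y2; Y2 → X2 A2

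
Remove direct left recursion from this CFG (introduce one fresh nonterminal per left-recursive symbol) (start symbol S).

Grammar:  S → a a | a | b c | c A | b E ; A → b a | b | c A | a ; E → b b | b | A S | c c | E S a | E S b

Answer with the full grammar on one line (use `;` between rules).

S → a a | a | b c | c A | b E; A → b a | b | c A | a; E → b b E' | b E' | A S E' | c c E'; E' → S a E' | S b E' | ε

E is directly left-recursive.
For E: α = {S a, S b}, β = {b b, b, A S, c c}. Rewrite as E → β E' and E' → α E' | ε.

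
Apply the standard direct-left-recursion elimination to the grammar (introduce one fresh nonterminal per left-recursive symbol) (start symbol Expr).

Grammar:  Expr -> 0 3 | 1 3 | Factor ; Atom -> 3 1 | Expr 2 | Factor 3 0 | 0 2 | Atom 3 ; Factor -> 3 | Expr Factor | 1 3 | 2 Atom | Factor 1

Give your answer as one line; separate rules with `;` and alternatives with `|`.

Atom, Factor are directly left-recursive.
For Atom: α = {3}, β = {3 1, Expr 2, Factor 3 0, 0 2}. Rewrite as Atom → β Atom1 and Atom1 → α Atom1 | ε.
For Factor: α = {1}, β = {3, Expr Factor, 1 3, 2 Atom}. Rewrite as Factor → β Factor1 and Factor1 → α Factor1 | ε.

Expr -> 0 3 | 1 3 | Factor; Atom -> 3 1 Atom1 | Expr 2 Atom1 | Factor 3 0 Atom1 | 0 2 Atom1; Factor -> 3 Factor1 | Expr Factor Factor1 | 1 3 Factor1 | 2 Atom Factor1; Atom1 -> 3 Atom1 | ε; Factor1 -> 1 Factor1 | ε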